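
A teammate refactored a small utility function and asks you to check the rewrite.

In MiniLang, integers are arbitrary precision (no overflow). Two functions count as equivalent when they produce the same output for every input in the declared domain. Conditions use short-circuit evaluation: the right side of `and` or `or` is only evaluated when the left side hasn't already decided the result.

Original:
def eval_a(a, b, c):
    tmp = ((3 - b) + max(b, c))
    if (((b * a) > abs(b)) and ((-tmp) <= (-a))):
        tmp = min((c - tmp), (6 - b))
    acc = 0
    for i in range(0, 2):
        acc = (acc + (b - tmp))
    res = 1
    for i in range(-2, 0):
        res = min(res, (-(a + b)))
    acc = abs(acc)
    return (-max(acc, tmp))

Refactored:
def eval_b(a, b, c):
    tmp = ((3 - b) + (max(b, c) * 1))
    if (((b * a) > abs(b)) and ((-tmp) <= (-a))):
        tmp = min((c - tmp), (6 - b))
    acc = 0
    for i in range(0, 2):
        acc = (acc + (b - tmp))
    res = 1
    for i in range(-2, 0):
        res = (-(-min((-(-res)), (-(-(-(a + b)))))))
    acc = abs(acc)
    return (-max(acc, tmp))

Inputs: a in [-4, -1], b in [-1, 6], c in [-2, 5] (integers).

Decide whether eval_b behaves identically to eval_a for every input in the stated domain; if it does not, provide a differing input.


The two versions differ — the changes include arithmetic usage differs; and constant usage differs.
As a probe, take a=-3, b=-1, c=0: eval_a runs tmp := 4 | (((b * a) > abs(b)) and ((-tmp) <= (-a))): true | tmp := -4 | acc := 0 | iter i=0: | acc := 3 | iter i=1: | acc := 6 | res := 1 | iter i=-2: | res := 1 | iter i=-1: | res := 1 | acc := 6 | result -6; eval_b runs tmp := 4 | (((b * a) > abs(b)) and ((-tmp) <= (-a))): true | tmp := -4 | acc := 0 | iter i=0: | acc := 3 | iter i=1: | acc := 6 | res := 1 | iter i=-2: | res := 1 | iter i=-1: | res := 1 | acc := 6 | result -6; both end at -6.
Every one of the 256 inputs gives matching results.
verdict: equivalent


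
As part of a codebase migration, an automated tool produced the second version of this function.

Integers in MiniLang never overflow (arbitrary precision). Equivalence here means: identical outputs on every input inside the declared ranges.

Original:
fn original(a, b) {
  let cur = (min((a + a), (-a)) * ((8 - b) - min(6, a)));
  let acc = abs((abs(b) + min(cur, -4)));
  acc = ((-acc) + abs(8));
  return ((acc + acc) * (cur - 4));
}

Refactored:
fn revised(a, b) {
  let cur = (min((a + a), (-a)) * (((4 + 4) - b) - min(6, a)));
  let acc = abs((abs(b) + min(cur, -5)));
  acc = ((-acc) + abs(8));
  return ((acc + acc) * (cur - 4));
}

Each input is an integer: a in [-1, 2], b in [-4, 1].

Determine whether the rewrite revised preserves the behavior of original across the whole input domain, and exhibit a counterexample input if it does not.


Consider the input a=0, b=-4.
original: cur becomes 0; next acc becomes 0; next acc becomes 8; next final value -64
revised: cur becomes 0; next acc becomes 1; next acc becomes 7; next final value -56
-64 against -56: the behavior changed.
verdict: not equivalent; witness: a=0, b=-4


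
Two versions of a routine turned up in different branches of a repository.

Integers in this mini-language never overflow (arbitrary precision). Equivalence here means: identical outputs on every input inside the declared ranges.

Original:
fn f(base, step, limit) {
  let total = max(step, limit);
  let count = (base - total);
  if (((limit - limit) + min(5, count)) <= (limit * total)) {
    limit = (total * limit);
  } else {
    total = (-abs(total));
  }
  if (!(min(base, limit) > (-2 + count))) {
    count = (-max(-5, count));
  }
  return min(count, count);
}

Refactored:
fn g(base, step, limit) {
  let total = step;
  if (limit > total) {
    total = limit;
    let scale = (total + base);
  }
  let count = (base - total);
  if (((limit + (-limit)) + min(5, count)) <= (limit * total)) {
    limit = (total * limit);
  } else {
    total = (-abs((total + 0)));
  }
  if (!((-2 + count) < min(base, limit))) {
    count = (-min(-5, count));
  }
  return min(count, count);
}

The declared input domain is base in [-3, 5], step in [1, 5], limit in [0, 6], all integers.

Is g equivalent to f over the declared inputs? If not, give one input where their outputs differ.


Take base=3, step=1, limit=0.
f: total := 1 | count := 2 | (((limit - limit) + min(5, count)) <= (limit * total)): false | total := -1 | (!(min(base, limit) > (-2 + count))): true | count := -2 | result -2
g: total := 1 | (limit > total): false | count := 2 | (((limit + (-limit)) + min(5, count)) <= (limit * total)): false | total := -1 | (!((-2 + count) < min(base, limit))): true | count := 5 | result 5
-2 vs 5 — the two versions disagree here.
verdict: not equivalent; witness: base=3, step=1, limit=0


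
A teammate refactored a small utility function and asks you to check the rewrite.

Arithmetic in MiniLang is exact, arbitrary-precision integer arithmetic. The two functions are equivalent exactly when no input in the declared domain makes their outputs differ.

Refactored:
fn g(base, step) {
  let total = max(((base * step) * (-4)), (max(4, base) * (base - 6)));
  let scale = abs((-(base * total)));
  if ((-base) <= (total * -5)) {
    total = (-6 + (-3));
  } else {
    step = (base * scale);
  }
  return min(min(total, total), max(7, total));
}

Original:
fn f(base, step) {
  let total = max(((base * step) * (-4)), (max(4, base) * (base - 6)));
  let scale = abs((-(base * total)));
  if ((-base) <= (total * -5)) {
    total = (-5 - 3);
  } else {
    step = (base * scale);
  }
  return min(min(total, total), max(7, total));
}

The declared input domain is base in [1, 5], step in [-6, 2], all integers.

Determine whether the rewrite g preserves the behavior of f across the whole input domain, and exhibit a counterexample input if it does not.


The rewrite breaks on base=1, step=0, where the results are -8 and -9.
f: total := 0 | scale := 0 | ((-base) <= (total * -5)): true | total := -8 | result -8
g: total := 0 | scale := 0 | ((-base) <= (total * -5)): true | total := -9 | result -9
verdict: not equivalent; witness: base=1, step=0


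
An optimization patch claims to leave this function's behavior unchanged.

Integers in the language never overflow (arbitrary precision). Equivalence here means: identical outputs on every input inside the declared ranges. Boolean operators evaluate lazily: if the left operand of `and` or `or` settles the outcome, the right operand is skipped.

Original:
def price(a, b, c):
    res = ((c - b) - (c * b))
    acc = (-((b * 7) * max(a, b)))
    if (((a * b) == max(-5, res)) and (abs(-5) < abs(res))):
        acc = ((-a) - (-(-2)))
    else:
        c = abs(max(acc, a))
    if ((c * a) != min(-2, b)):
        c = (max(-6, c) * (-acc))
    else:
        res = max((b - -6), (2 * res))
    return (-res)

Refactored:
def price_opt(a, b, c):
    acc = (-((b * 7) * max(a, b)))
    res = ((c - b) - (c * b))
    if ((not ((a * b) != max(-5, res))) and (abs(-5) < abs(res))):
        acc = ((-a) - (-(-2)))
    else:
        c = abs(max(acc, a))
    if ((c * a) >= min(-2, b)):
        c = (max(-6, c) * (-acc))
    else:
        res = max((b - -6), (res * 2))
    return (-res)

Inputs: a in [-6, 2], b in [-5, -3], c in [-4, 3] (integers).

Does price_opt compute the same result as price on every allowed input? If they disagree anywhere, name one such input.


Not equivalent: a=-6, b=-5, c=-4 separates them (19 vs -1).
price: res=-19, then acc=-175, then (((a * b) == max(-5, res)) and (abs(-5) < abs(res))) is false, then c=6, then ((c * a) != min(-2, b)) is true, then c=1050, then returns 19
price_opt: acc=-175, then res=-19, then ((not ((a * b) != max(-5, res))) and (abs(-5) < abs(res))) is false, then c=6, then ((c * a) >= min(-2, b)) is false, then res=1, then returns -1
verdict: not equivalent; witness: a=-6, b=-5, c=-4


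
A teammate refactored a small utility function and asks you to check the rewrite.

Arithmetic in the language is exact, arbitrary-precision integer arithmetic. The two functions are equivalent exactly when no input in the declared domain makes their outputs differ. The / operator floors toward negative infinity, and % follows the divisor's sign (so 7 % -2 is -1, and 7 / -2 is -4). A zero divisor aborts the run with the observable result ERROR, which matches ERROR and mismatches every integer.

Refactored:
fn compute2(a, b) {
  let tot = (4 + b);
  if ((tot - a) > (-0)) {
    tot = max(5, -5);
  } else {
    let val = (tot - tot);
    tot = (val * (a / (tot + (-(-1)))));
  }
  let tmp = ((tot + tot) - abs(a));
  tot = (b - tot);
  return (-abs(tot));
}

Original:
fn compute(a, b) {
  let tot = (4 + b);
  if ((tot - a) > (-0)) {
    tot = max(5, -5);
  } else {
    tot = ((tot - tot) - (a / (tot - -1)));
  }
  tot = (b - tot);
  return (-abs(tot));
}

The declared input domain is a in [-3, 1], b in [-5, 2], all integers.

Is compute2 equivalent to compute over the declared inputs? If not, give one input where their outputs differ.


Run the pair on a=1, b=-4.
compute: tot becomes 0; next ((tot - a) > (-0)) evaluates to false; next tot becomes -1; next tot becomes -3; next final value -3
compute2: tot becomes 0; next ((tot - a) > (-0)) evaluates to false; next val becomes 0; next tot becomes 0; next tmp becomes -1; next tot becomes -4; next final value -4
-3 against -4: the behavior changed.
verdict: not equivalent; witness: a=1, b=-4


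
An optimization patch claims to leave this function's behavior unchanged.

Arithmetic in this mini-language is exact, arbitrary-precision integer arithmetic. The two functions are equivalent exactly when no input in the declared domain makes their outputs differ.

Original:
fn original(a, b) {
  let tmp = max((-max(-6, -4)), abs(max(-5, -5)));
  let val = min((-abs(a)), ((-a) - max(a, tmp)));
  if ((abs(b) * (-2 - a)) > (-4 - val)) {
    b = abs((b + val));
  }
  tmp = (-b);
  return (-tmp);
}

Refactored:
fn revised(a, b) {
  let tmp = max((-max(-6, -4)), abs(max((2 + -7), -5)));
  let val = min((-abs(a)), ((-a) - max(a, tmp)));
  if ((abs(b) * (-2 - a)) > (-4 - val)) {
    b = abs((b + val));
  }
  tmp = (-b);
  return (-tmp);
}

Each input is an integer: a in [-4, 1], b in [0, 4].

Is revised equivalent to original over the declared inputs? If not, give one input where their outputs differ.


Behavior is preserved: although arithmetic usage differs; constant usage differs, the outputs never diverge.
As a probe, take a=-1, b=4: original runs tmp=5, then val=-4, then ((abs(b) * (-2 - a)) > (-4 - val)) is false, then tmp=-4, then returns 4; revised runs tmp=5, then val=-4, then ((abs(b) * (-2 - a)) > (-4 - val)) is false, then tmp=-4, then returns 4; both end at 4.
Checked all 30 inputs in the declared domain: the outputs agree on every one.
verdict: equivalent


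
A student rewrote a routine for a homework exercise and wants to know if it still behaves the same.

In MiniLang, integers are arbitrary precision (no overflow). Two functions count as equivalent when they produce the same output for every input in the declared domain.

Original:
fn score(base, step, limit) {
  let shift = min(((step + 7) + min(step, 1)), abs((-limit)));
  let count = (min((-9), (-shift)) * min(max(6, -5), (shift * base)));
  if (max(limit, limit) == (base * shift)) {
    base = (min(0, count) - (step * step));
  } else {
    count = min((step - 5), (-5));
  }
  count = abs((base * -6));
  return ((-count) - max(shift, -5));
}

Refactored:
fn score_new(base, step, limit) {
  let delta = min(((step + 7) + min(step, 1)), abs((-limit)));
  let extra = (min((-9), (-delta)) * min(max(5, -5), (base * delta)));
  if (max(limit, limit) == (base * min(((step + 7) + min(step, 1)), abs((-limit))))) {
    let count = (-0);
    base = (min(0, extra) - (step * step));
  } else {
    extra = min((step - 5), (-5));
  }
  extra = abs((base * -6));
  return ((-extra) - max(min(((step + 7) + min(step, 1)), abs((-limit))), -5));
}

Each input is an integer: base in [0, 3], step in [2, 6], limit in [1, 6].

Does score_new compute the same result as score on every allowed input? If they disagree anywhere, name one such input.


base=1, step=2, limit=6 yields -354 from score but -300 from score_new.
verdict: not equivalent; witness: base=1, step=2, limit=6


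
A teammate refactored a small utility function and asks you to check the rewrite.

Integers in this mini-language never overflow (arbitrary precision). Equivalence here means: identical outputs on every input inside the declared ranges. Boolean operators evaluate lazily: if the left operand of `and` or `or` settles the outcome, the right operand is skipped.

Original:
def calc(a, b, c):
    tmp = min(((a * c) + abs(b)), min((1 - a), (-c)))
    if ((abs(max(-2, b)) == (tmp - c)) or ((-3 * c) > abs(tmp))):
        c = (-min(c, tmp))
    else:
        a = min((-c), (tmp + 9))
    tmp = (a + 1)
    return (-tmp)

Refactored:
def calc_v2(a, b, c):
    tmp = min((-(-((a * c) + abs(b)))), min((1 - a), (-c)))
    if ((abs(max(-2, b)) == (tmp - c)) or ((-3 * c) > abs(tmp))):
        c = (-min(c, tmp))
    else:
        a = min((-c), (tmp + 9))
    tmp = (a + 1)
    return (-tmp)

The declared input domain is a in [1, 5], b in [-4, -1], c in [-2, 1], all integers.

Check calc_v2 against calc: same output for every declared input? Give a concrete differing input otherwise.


The two versions differ — the changes include same computation, different form.
As a probe, take a=1, b=-4, c=-1: calc runs tmp becomes 0; next ((abs(max(-2, b)) == (tmp - c)) or ((-3 * c) > abs(tmp))) evaluates to true; next c becomes 1; next tmp becomes 2; next final value -2; calc_v2 runs tmp becomes 0; next ((abs(max(-2, b)) == (tmp - c)) or ((-3 * c) > abs(tmp))) evaluates to true; next c becomes 1; next tmp becomes 2; next final value -2; both end at -2.
Sweeping the whole domain (80 inputs) finds no disagreement.
verdict: equivalent


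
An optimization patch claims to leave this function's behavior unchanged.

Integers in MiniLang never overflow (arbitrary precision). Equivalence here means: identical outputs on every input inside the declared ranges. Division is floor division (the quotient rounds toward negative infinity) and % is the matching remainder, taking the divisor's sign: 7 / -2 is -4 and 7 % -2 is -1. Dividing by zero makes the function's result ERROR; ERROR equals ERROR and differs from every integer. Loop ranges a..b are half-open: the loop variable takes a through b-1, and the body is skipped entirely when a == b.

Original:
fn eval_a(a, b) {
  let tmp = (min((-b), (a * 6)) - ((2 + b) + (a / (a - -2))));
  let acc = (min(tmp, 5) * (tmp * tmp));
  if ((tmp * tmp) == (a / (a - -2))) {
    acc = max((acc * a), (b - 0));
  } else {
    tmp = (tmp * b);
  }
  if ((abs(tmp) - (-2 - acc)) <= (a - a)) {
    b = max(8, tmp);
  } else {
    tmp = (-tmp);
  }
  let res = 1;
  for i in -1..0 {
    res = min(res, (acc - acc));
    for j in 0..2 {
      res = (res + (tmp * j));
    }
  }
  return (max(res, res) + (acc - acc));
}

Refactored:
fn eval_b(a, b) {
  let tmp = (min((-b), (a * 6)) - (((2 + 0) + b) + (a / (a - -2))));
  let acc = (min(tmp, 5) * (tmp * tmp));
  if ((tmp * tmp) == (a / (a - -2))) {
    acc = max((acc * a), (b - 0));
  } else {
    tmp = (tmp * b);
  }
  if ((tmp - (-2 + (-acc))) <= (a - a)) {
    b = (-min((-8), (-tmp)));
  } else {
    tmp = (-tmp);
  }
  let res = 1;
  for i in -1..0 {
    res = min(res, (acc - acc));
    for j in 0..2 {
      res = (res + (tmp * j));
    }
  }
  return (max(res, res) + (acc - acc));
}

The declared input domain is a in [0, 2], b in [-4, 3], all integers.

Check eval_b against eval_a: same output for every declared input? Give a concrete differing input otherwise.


Run the pair on a=0, b=-3.
eval_a: tmp := 1 | acc := 1 | ((tmp * tmp) == (a / (a - -2))): false | tmp := -3 | ((abs(tmp) - (-2 - acc)) <= (a - a)): false | tmp := 3 | res := 1 | iter i=-1: | res := 0 | iter j=0: | res := 0 | iter j=1: | res := 3 | result 3
eval_b: tmp := 1 | acc := 1 | ((tmp * tmp) == (a / (a - -2))): false | tmp := -3 | ((tmp - (-2 + (-acc))) <= (a - a)): true | b := 8 | res := 1 | iter i=-1: | res := 0 | iter j=0: | res := 0 | iter j=1: | res := -3 | result -3
3 against -3: the behavior changed.
verdict: not equivalent; witness: a=0, b=-3


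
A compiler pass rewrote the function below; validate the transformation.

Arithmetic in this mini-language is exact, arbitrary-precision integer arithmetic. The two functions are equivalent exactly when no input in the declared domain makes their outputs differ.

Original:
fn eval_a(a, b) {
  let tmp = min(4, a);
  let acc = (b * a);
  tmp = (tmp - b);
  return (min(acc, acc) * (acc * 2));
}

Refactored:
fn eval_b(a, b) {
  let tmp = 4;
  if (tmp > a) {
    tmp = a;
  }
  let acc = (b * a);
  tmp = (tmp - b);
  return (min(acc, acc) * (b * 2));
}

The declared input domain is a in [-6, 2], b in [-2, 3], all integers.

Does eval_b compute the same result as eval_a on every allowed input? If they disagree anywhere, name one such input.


There is a counterexample at a=-6, b=-2: 288 on one side, -48 on the other.
eval_a: tmp=-6, then acc=12, then tmp=-4, then returns 288
eval_b: tmp=4, then (tmp > a) is true, then tmp=-6, then acc=12, then tmp=-4, then returns -48
verdict: not equivalent; witness: a=-6, b=-2


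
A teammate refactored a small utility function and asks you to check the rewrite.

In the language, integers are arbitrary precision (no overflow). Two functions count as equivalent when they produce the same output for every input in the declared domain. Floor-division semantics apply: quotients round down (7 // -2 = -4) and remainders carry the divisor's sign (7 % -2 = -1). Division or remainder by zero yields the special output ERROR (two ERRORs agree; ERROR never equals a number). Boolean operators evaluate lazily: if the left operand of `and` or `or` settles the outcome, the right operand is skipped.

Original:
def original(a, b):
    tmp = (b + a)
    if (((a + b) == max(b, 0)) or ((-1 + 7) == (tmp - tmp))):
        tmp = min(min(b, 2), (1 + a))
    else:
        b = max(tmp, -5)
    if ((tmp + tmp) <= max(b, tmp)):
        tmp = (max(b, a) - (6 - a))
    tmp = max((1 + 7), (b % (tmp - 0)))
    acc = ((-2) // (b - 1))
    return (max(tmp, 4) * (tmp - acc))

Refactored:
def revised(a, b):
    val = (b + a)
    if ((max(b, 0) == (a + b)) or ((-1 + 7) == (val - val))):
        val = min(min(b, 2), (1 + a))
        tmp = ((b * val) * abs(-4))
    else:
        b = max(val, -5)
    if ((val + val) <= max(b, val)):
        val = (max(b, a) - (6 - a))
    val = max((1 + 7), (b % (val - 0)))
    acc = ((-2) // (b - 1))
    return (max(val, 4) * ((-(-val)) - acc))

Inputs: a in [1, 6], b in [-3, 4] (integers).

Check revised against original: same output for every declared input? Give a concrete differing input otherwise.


Equivalent — the differences include local variable names differ; statement counts differ; min/max/abs usage differs; arithmetic usage differs; constant usage differs, yet no declared input distinguishes the two.
Spot check at a=1, b=-1 — original: tmp becomes 0; next (((a + b) == max(b, 0)) or ((-1 + 7) == (tmp - tmp))) evaluates to true; next tmp becomes -1; next ((tmp + tmp) <= max(b, tmp)) evaluates to true; next tmp becomes -4; next tmp becomes 8; next acc becomes 1; next final value 56. revised: val becomes 0; next ((max(b, 0) == (a + b)) or ((-1 + 7) == (val - val))) evaluates to true; next val becomes -1; next tmp becomes 4; next ((val + val) <= max(b, val)) evaluates to true; next val becomes -4; next val becomes 8; next acc becomes 1; next final value 56. Both give 56.
Checked all 48 inputs in the declared domain: the outputs agree on every one.
verdict: equivalent


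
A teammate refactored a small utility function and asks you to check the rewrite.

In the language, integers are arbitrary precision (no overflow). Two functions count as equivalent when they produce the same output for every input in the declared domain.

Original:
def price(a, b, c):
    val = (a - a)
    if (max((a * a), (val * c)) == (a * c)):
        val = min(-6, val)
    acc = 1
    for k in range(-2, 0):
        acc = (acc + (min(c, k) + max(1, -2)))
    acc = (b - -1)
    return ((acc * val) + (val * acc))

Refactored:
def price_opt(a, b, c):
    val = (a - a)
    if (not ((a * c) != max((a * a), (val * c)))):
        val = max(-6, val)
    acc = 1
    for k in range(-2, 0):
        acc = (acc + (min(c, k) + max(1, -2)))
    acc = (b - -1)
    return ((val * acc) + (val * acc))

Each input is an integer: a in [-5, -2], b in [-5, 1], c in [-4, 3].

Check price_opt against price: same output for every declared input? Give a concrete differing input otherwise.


At a=-4, b=-5, c=-4: price gives 48, price_opt gives 0.
verdict: not equivalent; witness: a=-4, b=-5, c=-4


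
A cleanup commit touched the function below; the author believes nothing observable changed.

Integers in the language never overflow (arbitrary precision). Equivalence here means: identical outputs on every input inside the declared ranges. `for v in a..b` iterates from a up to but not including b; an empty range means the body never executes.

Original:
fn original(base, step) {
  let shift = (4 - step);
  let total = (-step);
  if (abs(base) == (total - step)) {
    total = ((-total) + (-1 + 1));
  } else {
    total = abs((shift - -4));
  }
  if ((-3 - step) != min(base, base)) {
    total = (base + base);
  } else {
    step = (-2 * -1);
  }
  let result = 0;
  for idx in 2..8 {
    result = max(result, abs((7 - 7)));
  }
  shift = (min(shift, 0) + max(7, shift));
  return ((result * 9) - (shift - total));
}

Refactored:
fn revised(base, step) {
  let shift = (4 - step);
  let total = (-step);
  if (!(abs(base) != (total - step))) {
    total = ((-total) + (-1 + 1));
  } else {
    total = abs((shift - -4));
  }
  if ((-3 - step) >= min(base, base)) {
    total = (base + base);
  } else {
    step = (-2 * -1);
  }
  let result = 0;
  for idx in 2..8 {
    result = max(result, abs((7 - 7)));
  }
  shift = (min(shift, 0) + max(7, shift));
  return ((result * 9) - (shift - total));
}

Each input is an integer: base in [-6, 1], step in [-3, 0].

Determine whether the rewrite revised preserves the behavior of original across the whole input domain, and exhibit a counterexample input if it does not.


The rewrite breaks on base=-3, step=0, where the results are 1 and -13.
original: shift = 4; total = 0; (abs(base) == (total - step)) -> false; total = 8; ((-3 - step) != min(base, base)) -> false; step = 2; result = 0; [idx=2]; result = 0; [idx=3]; result = 0; [idx=4]; result = 0; [idx=5]; result = 0; [idx=6]; result = 0; [idx=7]; result = 0; shift = 7; return 1
revised: shift = 4; total = 0; (!(abs(base) != (total - step))) -> false; total = 8; ((-3 - step) >= min(base, base)) -> true; total = -6; result = 0; [idx=2]; result = 0; [idx=3]; result = 0; [idx=4]; result = 0; [idx=5]; result = 0; [idx=6]; result = 0; [idx=7]; result = 0; shift = 7; return -13
verdict: not equivalent; witness: base=-3, step=0


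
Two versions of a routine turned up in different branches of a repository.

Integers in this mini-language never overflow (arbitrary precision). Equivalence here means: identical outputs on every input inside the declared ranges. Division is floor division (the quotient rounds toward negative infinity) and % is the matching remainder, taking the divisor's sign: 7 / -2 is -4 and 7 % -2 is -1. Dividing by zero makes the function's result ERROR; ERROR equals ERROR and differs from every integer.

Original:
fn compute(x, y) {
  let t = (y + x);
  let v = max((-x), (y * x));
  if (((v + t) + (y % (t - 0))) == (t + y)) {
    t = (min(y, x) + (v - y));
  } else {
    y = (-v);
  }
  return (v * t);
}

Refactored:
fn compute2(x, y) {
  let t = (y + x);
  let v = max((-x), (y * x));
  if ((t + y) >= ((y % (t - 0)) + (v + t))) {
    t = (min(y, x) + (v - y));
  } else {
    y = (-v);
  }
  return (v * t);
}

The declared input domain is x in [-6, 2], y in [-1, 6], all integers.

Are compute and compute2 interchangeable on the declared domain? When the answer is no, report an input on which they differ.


Run the pair on x=-5, y=6.
compute: t = 1; v = 5; (((v + t) + (y % (t - 0))) == (t + y)) -> false; y = -5; return 5
compute2: t = 1; v = 5; ((t + y) >= ((y % (t - 0)) + (v + t))) -> true; t = -6; return -30
5 and -30 differ, so these are not the same function on this domain.
verdict: not equivalent; witness: x=-5, y=6


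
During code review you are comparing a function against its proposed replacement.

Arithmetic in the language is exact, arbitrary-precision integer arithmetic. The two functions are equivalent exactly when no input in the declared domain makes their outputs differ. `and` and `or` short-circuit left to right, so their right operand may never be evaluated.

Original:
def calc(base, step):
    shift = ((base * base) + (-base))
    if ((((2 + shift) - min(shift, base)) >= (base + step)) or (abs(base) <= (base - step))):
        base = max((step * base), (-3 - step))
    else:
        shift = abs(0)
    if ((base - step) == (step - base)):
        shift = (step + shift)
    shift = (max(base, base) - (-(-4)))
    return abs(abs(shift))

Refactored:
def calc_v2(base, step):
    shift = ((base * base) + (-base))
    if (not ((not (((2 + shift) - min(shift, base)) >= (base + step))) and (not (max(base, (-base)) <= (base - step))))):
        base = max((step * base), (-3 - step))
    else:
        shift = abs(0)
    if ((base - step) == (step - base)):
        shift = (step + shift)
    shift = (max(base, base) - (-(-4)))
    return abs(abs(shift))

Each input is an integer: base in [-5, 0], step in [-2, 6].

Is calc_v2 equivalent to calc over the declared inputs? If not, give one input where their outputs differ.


Side by side, the visible changes include: min/max/abs usage differs, plus boolean connective usage differs.
As a probe, take base=-5, step=5: calc runs shift = 30; ((((2 + shift) - min(shift, base)) >= (base + step)) or (abs(base) <= (base - step))) -> true; base = -8; ((base - step) == (step - base)) -> false; shift = -12; return 12; calc_v2 runs shift = 30; (not ((not (((2 + shift) - min(shift, base)) >= (base + step))) and (not (max(base, (-base)) <= (base - step))))) -> true; base = -8; ((base - step) == (step - base)) -> false; shift = -12; return 12; both end at 12.
Across all 54 domain points the two functions coincide.
verdict: equivalent


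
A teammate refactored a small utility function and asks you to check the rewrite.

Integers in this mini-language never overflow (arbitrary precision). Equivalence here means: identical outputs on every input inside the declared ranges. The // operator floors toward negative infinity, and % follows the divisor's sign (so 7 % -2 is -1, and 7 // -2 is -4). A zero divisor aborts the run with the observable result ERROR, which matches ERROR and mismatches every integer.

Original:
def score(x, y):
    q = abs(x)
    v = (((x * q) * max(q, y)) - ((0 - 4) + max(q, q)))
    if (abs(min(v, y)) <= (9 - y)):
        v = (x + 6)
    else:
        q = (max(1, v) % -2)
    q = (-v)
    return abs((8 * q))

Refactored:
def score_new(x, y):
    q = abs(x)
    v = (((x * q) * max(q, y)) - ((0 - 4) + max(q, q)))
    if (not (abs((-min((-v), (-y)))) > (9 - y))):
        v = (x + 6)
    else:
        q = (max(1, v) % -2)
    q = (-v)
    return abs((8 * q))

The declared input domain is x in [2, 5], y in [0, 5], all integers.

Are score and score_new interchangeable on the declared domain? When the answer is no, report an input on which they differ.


Consider the input x=2, y=0.
score: q becomes 2; next v becomes 10; next (abs(min(v, y)) <= (9 - y)) evaluates to true; next v becomes 8; next q becomes -8; next final value 64
score_new: q becomes 2; next v becomes 10; next (not (abs((-min((-v), (-y)))) > (9 - y))) evaluates to false; next q becomes 0; next q becomes -10; next final value 80
64 against 80: the behavior changed.
verdict: not equivalent; witness: x=2, y=0


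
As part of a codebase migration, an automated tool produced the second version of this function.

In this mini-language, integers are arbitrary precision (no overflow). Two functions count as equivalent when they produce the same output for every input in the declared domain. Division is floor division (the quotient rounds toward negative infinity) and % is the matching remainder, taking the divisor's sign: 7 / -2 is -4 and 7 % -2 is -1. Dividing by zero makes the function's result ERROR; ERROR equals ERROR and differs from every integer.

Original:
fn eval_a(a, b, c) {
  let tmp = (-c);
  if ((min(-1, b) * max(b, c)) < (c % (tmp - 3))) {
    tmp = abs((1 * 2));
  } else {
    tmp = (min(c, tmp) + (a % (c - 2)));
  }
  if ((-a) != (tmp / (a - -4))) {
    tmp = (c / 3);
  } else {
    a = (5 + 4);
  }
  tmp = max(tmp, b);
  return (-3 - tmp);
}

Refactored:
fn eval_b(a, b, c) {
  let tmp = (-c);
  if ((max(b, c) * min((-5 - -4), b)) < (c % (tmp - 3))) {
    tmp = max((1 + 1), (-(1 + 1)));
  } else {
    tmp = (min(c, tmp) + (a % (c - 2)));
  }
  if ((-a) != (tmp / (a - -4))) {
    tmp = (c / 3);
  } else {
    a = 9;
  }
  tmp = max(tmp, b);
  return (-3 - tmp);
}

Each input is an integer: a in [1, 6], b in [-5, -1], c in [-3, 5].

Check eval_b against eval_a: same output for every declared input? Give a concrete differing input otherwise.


This is a faithful refactor — min/max/abs usage differs, and constant usage differs, and arithmetic usage differs, but the computed results match everywhere.
As a probe, take a=2, b=-5, c=-3: eval_a runs tmp becomes 3; next hits division by zero so the output is ERROR; eval_b runs tmp becomes 3; next hits division by zero so the output is ERROR; both end at ERROR.
Across all 270 domain points the two functions coincide.
verdict: equivalent


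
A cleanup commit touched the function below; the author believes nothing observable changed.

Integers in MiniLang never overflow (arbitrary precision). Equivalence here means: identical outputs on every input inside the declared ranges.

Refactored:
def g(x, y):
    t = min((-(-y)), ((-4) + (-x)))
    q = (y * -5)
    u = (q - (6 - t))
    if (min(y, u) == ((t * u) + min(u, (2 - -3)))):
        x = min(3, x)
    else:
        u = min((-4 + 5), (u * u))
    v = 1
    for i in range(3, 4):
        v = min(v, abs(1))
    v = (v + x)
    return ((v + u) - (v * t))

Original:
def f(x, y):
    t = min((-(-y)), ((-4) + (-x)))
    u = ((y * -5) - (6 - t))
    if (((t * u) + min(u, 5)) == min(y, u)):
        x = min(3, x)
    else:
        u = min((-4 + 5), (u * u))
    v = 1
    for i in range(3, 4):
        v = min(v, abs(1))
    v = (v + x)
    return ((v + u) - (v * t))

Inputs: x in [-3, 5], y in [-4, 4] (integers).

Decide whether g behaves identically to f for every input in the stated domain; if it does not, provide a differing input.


Comparing the listings, the differences include: local variable names differ; and statement counts differ; and arithmetic usage differs; and constant usage differs.
Spot check at x=2, y=-2 — f: t=-6, then u=-2, then (((t * u) + min(u, 5)) == min(y, u)) is false, then u=1, then v=1, then (i=3), then v=1, then v=3, then returns 22. g: t=-6, then q=10, then u=-2, then (min(y, u) == ((t * u) + min(u, (2 - -3)))) is false, then u=1, then v=1, then (i=3), then v=1, then v=3, then returns 22. Both give 22.
An exhaustive pass over the 81 declared inputs shows identical outputs.
verdict: equivalent


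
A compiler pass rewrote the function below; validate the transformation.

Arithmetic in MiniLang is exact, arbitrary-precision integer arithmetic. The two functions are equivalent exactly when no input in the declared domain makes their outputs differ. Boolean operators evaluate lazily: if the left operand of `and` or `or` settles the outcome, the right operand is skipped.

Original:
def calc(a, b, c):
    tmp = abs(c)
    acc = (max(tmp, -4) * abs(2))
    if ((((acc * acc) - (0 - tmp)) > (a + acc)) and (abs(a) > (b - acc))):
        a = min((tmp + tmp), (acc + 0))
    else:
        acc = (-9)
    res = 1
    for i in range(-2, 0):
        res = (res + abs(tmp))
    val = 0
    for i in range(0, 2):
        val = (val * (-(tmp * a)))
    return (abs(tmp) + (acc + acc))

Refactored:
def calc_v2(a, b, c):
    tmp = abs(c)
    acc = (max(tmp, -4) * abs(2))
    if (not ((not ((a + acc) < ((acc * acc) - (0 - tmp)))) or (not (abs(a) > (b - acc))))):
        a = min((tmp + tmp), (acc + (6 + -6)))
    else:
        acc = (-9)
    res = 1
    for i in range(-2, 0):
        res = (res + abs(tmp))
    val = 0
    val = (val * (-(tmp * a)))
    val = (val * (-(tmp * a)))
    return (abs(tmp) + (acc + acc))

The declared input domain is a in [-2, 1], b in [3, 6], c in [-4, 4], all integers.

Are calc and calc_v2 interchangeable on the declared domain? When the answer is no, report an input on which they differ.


Reading the diff, among the changes: comparison usage differs, plus constant usage differs, plus boolean connective usage differs, plus arithmetic usage differs, plus loop structure differs.
Spot check at a=0, b=4, c=-1 — calc: tmp becomes 1; next acc becomes 2; next ((((acc * acc) - (0 - tmp)) > (a + acc)) and (abs(a) > (b - acc))) evaluates to false; next acc becomes -9; next res becomes 1; next at i=-2:; next res becomes 2; next at i=-1:; next res becomes 3; next val becomes 0; next at i=0:; next val becomes 0; next at i=1:; next val becomes 0; next final value -17. calc_v2: tmp becomes 1; next acc becomes 2; next (not ((not ((a + acc) < ((acc * acc) - (0 - tmp)))) or (not (abs(a) > (b - acc))))) evaluates to false; next acc becomes -9; next res becomes 1; next at i=-2:; next res becomes 2; next at i=-1:; next res becomes 3; next val becomes 0; next val becomes 0; next val becomes 0; next final value -17. Both give -17.
Sweeping the whole domain (144 inputs) finds no disagreement.
verdict: equivalent


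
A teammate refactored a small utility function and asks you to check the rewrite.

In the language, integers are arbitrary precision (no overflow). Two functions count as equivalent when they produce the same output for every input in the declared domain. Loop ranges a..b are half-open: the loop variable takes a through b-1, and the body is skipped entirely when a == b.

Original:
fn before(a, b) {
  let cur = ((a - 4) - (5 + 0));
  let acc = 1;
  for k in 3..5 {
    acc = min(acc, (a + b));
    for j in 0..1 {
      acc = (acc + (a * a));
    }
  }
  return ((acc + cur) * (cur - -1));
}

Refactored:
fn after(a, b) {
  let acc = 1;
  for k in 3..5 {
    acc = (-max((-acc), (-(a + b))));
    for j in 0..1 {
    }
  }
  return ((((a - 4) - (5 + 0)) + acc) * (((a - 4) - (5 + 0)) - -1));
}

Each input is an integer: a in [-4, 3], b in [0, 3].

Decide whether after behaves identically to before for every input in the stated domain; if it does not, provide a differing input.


There is a counterexample at a=-4, b=0: 12 on one side, 204 on the other.
before: cur becomes -13; next acc becomes 1; next at k=3:; next acc becomes -4; next at j=0:; next acc becomes 12; next at k=4:; next acc becomes -4; next at j=0:; next acc becomes 12; next final value 12
after: acc becomes 1; next at k=3:; next acc becomes -4; next at j=0:; next at k=4:; next acc becomes -4; next at j=0:; next final value 204
verdict: not equivalent; witness: a=-4, b=0


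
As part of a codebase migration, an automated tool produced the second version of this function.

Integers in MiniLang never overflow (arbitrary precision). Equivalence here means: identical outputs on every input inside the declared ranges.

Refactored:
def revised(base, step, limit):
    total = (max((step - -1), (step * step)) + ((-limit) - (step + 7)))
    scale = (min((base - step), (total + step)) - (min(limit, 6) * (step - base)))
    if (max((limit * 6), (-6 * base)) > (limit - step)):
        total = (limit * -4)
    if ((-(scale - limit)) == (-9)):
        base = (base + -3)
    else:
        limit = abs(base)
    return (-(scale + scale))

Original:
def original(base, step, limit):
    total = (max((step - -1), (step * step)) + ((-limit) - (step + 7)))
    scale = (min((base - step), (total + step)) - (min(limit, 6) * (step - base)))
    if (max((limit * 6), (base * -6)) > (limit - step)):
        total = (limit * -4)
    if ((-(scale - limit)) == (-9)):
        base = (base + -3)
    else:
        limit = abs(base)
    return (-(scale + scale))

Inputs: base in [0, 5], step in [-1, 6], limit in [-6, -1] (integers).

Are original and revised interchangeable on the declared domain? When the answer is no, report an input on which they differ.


Changes here: same computation, different form; the full 288-point sweep finds no disagreement.
verdict: equivalent


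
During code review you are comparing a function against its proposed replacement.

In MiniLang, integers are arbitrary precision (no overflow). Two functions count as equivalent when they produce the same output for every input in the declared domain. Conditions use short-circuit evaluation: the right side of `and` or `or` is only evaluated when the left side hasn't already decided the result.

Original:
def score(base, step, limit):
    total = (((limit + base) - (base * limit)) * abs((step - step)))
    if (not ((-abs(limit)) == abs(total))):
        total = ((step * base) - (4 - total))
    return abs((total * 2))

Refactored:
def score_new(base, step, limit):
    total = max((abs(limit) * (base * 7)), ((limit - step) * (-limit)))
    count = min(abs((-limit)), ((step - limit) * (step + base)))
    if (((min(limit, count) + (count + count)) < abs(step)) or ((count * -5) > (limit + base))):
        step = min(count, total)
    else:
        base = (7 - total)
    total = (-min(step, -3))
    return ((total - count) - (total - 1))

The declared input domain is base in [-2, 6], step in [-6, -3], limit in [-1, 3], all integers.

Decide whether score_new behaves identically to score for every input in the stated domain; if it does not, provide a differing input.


Evaluate both at base=-2, step=-6, limit=-1.
score: total becomes 0; next (not ((-abs(limit)) == abs(total))) evaluates to true; next total becomes 8; next final value 16
score_new: total becomes 5; next count becomes 1; next (((min(limit, count) + (count + count)) < abs(step)) or ((count * -5) > (limit + base))) evaluates to true; next step becomes 1; next total becomes 3; next final value 0
16 != 0, so the rewrite changes behavior.
verdict: not equivalent; witness: base=-2, step=-6, limit=-1


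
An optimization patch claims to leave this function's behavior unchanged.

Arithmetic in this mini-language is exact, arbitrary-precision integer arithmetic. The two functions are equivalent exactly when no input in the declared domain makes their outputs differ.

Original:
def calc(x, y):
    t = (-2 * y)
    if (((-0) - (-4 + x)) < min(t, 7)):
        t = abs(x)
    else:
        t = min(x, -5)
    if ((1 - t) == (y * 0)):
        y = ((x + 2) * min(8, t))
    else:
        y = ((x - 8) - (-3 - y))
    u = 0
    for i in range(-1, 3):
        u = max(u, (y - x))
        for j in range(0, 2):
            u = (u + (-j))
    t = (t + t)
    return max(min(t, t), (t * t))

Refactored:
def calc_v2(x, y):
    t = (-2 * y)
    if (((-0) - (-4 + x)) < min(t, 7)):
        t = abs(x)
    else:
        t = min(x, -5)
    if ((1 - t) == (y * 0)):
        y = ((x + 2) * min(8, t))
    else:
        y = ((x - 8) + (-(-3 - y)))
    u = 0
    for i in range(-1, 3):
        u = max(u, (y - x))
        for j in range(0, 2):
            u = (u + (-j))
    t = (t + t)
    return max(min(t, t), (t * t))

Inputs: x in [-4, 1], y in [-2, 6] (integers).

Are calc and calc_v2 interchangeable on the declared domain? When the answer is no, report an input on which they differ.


Reading the diff, among the changes: arithmetic usage differs.
Tracing x=-3, y=5: calc: t = -10; (((-0) - (-4 + x)) < min(t, 7)) -> false; t = -5; ((1 - t) == (y * 0)) -> false; y = -3; u = 0; [i=-1]; u = 0; [j=0]; u = 0; [j=1]; u = -1; [i=0]; u = 0; [j=0]; u = 0; [j=1]; u = -1; [i=1]; u = 0; [j=0]; u = 0; [j=1]; u = -1; [i=2]; u = 0; [j=0]; u = 0; [j=1]; u = -1; t = -10; return 100 | calc_v2: t = -10; (((-0) - (-4 + x)) < min(t, 7)) -> false; t = -5; ((1 - t) == (y * 0)) -> false; y = -3; u = 0; [i=-1]; u = 0; [j=0]; u = 0; [j=1]; u = -1; [i=0]; u = 0; [j=0]; u = 0; [j=1]; u = -1; [i=1]; u = 0; [j=0]; u = 0; [j=1]; u = -1; [i=2]; u = 0; [j=0]; u = 0; [j=1]; u = -1; t = -10; return 100 — matching result 100.
Sweeping the whole domain (54 inputs) finds no disagreement.
verdict: equivalent
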